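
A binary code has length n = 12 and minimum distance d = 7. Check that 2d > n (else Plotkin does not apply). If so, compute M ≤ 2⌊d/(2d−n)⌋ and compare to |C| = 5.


Plotkin bound M ≤ 6; given |C| = 5 ≤ bound (satisfied).

Check applicability: 2d = 14, n = 12.
2d − n = 2 > 0, so Plotkin applies.
Compute d/(2d−n) = 7/2 ≈ 3.5000.
⌊d/(2d−n)⌋ = 3.
Plotkin bound: M ≤ 2·3 = 6.
Given |C| = 5, check: satisfied.
This |C| is below the Plotkin bound.


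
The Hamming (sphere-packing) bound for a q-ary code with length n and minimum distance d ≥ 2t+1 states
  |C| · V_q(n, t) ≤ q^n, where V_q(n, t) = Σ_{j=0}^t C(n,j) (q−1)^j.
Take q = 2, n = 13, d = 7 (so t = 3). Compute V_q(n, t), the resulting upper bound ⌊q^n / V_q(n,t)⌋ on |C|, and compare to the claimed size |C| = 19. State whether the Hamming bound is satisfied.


V_q(n, t) = 378, q^n = 8192, Hamming bound = 21, |C| = 19 ≤ bound (satisfied).

Step 1: Compute V_q(n, t) = Σ_{j=0}^3 C(n, j) (q−1)^j.
  j = 0: C(13,0)·(1)^0 = 1·1 = 1.
  j = 1: C(13,1)·(1)^1 = 13·1 = 13.
  j = 2: C(13,2)·(1)^2 = 78·1 = 78.
  j = 3: C(13,3)·(1)^3 = 286·1 = 286.
  V_q(n, t) = 1 + 13 + 78 + 286 = 378.
Step 2: q^n = 2^13 = 8192.
Step 3: Hamming bound ⌊q^n / V_q(n,t)⌋ = ⌊8192/378⌋ = 21.
Step 4: Compare |C| = 19 to 21: satisfied.
The claimed |C| lies below the Hamming bound.


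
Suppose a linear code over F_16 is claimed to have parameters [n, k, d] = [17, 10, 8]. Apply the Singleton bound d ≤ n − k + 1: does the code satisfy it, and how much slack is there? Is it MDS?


Singleton RHS = n − k + 1 = 8, slack = 0, bound satisfied, MDS.

Singleton bound: d ≤ n − k + 1.
Here n = 17, k = 10, so n − k + 1 = 8.
Given d = 8, check d ≤ 8: YES.
Slack = (n − k + 1) − d = 0.
The code is MDS (slack = 0).
Description: the claimed parameters are [17, 10, 8]_16; such a code would be MDS (meets Singleton bound).


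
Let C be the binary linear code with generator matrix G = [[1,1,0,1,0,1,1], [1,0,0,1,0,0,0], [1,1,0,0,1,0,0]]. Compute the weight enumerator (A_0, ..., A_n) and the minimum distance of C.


Weight distribution: A_0 = 1, A_2 = 1, A_3 = 3, A_4 = 2, A_5 = 1. Minimum distance d = 2.

Enumerate all 2^3 = 8 messages m ∈ F_2^3.
For each, compute codeword c = mG in F_2^7, then tally its weight.
  m = 000 → c = 0000000, weight = 0.
  m = 100 → c = 1101011, weight = 5.
  m = 010 → c = 1001000, weight = 2.
  m = 110 → c = 0100011, weight = 3.
  m = 001 → c = 1100100, weight = 3.
  m = 101 → c = 0001111, weight = 4.
  m = 011 → c = 0101100, weight = 3.
  m = 111 → c = 1000111, weight = 4.
Tally weights:
  weight 0: 1 codewords.
  weight 2: 1 codewords.
  weight 3: 3 codewords.
  weight 4: 2 codewords.
  weight 5: 1 codewords.
Minimum distance d = smallest w > 0 with A_w > 0 = 2.
Sanity: Σ A_w = 8 = 2^3 = 8 ✓.


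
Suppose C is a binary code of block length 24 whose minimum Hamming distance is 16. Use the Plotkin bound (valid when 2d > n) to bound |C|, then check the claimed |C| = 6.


Plotkin bound M ≤ 4; given |C| = 6 > bound (violated).

Check applicability: 2d = 32, n = 24.
2d − n = 8 > 0, so Plotkin applies.
Compute d/(2d−n) = 16/8 ≈ 2.0000.
⌊d/(2d−n)⌋ = 2.
Plotkin bound: M ≤ 2·2 = 4.
Given |C| = 6, check: VIOLATED.
This |C| is above the Plotkin bound, so no binary code with n = 24, d = 16 and 6 codewords exists.


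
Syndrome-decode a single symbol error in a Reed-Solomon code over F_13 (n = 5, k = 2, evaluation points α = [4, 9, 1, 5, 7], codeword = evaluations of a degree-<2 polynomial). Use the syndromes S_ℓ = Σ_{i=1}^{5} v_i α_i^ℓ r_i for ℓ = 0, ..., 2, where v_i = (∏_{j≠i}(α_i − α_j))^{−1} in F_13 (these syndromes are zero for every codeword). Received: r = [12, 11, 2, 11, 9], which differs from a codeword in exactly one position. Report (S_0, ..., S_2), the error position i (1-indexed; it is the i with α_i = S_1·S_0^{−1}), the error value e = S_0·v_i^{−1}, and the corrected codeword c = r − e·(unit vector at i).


S = (7, 11, 8), error at position 2, error magnitude e = 4, c = [12, 7, 2, 11, 9].

Step 1: column multipliers v_i = (∏_{j≠i}(α_i − α_j))^{−1} mod 13.
  i = 1 (α = 4): (4−9)(4−1)(4−5)(4−7) = (−5)·3·(−1)·(−3) = −45 ≡ 7, so v_1 = 7^{−1} = 2 (mod 13).
  i = 2 (α = 9): (9−4)(9−1)(9−5)(9−7) = 5·8·4·2 = 320 ≡ 8, so v_2 = 8^{−1} = 5 (mod 13).
  i = 3 (α = 1): (1−4)(1−9)(1−5)(1−7) = (−3)·(−8)·(−4)·(−6) = 576 ≡ 4, so v_3 = 4^{−1} = 10 (mod 13).
  i = 4 (α = 5): (5−4)(5−9)(5−1)(5−7) = 1·(−4)·4·(−2) = 32 ≡ 6, so v_4 = 6^{−1} = 11 (mod 13).
  i = 5 (α = 7): (7−4)(7−9)(7−1)(7−5) = 3·(−2)·6·2 = −72 ≡ 6, so v_5 = 6^{−1} = 11 (mod 13).
  v = [2, 5, 10, 11, 11].
Step 2: syndromes of r = [12, 11, 2, 11, 9] (all sums mod 13).
  S_0 = Σ v_i r_i = 2·12 + 5·11 + 10·2 + 11·11 + 11·9 = 319 ≡ 7.
  S_1 = Σ v_i α_i r_i = 2·4·12 + 5·9·11 + 10·1·2 + 11·5·11 + 11·7·9 = 1909 ≡ 11.
  α_i^2 mod 13 = [3, 3, 1, 12, 10].
  S_2 = Σ v_i α_i^2 r_i = 2·3·12 + 5·3·11 + 10·1·2 + 11·12·11 + 11·10·9 = 2699 ≡ 8.
  S = (7, 11, 8) ≠ 0, so r is not a codeword (an error is present).
Step 3: locate the error. For a single error e at position i, S_ℓ = v_i·e·α_i^ℓ, so α_err = S_1/S_0.
  S_0^{−1} = 7^{−1} = 2 (mod 13), so α_err = 11·2 = 22 ≡ 9 = α_2. Error position i = 2.
  Consistency check: S_2/S_1 = 8·6 = 48 ≡ 9 = α_err ✓ (single-error assumption holds).
Step 4: error magnitude e = S_0/v_2 = S_0·∏_{j≠2}(α_2 − α_j) = 7·8 = 56 ≡ 4 (mod 13).
Step 5: correct position 2: c_2 = r_2 − e = 11 − 4 ≡ 7 (mod 13). Hence c = [12, 7, 2, 11, 9].
  Check: interpolating c through the α_i gives m(x) = 3 + 12·x (degree < 2) with m(α_i) = c_i for every i, so c is indeed a codeword.


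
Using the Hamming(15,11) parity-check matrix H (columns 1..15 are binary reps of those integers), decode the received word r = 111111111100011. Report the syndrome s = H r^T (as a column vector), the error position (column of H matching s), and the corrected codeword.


s = (1, 0, 1, 0)^T, error position = 10, corrected codeword c = 111111111000011

Compute s = H r^T mod 2 one row at a time:
  s_1 = 1 + 1 + 1 + 0 + 0 + 0 + 1 + 1 = 5 ≡ 1 (mod 2).
  s_2 = 1 + 1 + 1 + 1 + 0 + 0 + 1 + 1 = 6 ≡ 0 (mod 2).
  s_3 = 1 + 1 + 1 + 1 + 1 + 0 + 1 + 1 = 7 ≡ 1 (mod 2).
  s_4 = 1 + 1 + 1 + 1 + 1 + 0 + 0 + 1 = 6 ≡ 0 (mod 2).
s = (1, 0, 1, 0)^T — this equals column 10 of H (binary 1010), so error is at position 10.
Correct: flip bit 10 of r = 111111111100011 to get c = 111111111000011.


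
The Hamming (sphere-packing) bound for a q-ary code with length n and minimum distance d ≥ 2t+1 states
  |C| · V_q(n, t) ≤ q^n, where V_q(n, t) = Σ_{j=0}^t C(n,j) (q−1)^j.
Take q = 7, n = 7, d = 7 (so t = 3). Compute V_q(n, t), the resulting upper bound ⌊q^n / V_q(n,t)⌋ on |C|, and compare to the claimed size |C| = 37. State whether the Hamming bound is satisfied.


V_q(n, t) = 8359, q^n = 823543, Hamming bound = 98, |C| = 37 ≤ bound (satisfied).

Step 1: Compute V_q(n, t) = Σ_{j=0}^3 C(n, j) (q−1)^j.
  j = 0: C(7,0)·(6)^0 = 1·1 = 1.
  j = 1: C(7,1)·(6)^1 = 7·6 = 42.
  j = 2: C(7,2)·(6)^2 = 21·36 = 756.
  j = 3: C(7,3)·(6)^3 = 35·216 = 7560.
  V_q(n, t) = 1 + 42 + 756 + 7560 = 8359.
Step 2: q^n = 7^7 = 823543.
Step 3: Hamming bound ⌊q^n / V_q(n,t)⌋ = ⌊823543/8359⌋ = 98.
Step 4: Compare |C| = 37 to 98: satisfied.
The claimed |C| lies below the Hamming bound.


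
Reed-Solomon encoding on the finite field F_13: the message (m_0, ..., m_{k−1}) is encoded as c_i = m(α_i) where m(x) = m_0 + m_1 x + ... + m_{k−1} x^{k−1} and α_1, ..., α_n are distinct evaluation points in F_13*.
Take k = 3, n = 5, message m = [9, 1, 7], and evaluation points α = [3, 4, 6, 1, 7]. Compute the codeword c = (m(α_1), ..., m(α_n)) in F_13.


c = [10, 8, 7, 4, 8]

Message polynomial: m(x) = 9 + 1·x + 7·x^2 (mod 13).
For each evaluation point α_i, compute m(α_i) mod 13:
  α_1 = 3: Horner steps 7 → 9 → 10, so m(3) = 10.
  α_2 = 4: Horner steps 7 → 3 → 8, so m(4) = 8.
  α_3 = 6: Horner steps 7 → 4 → 7, so m(6) = 7.
  α_4 = 1: Horner steps 7 → 8 → 4, so m(1) = 4.
  α_5 = 7: Horner steps 7 → 11 → 8, so m(7) = 8.
Codeword c = [10, 8, 7, 4, 8] ∈ F_13^5.


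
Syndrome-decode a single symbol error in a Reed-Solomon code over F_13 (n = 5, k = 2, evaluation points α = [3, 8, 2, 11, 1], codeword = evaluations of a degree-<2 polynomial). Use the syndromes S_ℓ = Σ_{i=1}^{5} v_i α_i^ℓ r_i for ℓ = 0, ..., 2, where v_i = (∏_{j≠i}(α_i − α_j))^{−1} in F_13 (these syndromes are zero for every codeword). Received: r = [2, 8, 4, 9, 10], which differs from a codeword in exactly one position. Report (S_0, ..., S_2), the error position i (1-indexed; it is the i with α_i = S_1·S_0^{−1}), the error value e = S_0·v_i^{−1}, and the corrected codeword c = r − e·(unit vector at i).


S = (1, 2, 4), error at position 3, error magnitude e = 11, c = [2, 8, 6, 9, 10].

Step 1: column multipliers v_i = (∏_{j≠i}(α_i − α_j))^{−1} mod 13.
  i = 1 (α = 3): (3−8)(3−2)(3−11)(3−1) = (−5)·1·(−8)·2 = 80 ≡ 2, so v_1 = 2^{−1} = 7 (mod 13).
  i = 2 (α = 8): (8−3)(8−2)(8−11)(8−1) = 5·6·(−3)·7 = −630 ≡ 7, so v_2 = 7^{−1} = 2 (mod 13).
  i = 3 (α = 2): (2−3)(2−8)(2−11)(2−1) = (−1)·(−6)·(−9)·1 = −54 ≡ 11, so v_3 = 11^{−1} = 6 (mod 13).
  i = 4 (α = 11): (11−3)(11−8)(11−2)(11−1) = 8·3·9·10 = 2160 ≡ 2, so v_4 = 2^{−1} = 7 (mod 13).
  i = 5 (α = 1): (1−3)(1−8)(1−2)(1−11) = (−2)·(−7)·(−1)·(−10) = 140 ≡ 10, so v_5 = 10^{−1} = 4 (mod 13).
  v = [7, 2, 6, 7, 4].
Step 2: syndromes of r = [2, 8, 4, 9, 10] (all sums mod 13).
  S_0 = Σ v_i r_i = 7·2 + 2·8 + 6·4 + 7·9 + 4·10 = 157 ≡ 1.
  S_1 = Σ v_i α_i r_i = 7·3·2 + 2·8·8 + 6·2·4 + 7·11·9 + 4·1·10 = 951 ≡ 2.
  α_i^2 mod 13 = [9, 12, 4, 4, 1].
  S_2 = Σ v_i α_i^2 r_i = 7·9·2 + 2·12·8 + 6·4·4 + 7·4·9 + 4·1·10 = 706 ≡ 4.
  S = (1, 2, 4) ≠ 0, so r is not a codeword (an error is present).
Step 3: locate the error. For a single error e at position i, S_ℓ = v_i·e·α_i^ℓ, so α_err = S_1/S_0.
  S_0^{−1} = 1^{−1} = 1 (mod 13), so α_err = 2·1 = 2 ≡ 2 = α_3. Error position i = 3.
  Consistency check: S_2/S_1 = 4·7 = 28 ≡ 2 = α_err ✓ (single-error assumption holds).
Step 4: error magnitude e = S_0/v_3 = S_0·∏_{j≠3}(α_3 − α_j) = 1·11 = 11 ≡ 11 (mod 13).
Step 5: correct position 3: c_3 = r_3 − e = 4 − 11 ≡ 6 (mod 13). Hence c = [2, 8, 6, 9, 10].
  Check: interpolating c through the α_i gives m(x) = 1 + 9·x (degree < 2) with m(α_i) = c_i for every i, so c is indeed a codeword.


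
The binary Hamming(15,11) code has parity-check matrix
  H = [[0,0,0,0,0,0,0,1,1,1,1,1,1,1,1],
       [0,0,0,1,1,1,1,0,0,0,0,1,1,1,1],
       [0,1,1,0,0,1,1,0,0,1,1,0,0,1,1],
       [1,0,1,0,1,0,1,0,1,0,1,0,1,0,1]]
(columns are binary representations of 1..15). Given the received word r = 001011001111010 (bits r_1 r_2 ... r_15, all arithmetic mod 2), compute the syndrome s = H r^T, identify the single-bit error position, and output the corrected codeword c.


s = (1, 0, 1, 0)^T, error position = 10, corrected codeword c = 001011001011010

Compute s = H r^T mod 2 one row at a time:
  s_1 = 0 + 1 + 1 + 1 + 1 + 0 + 1 + 0 = 5 ≡ 1 (mod 2).
  s_2 = 0 + 1 + 1 + 0 + 1 + 0 + 1 + 0 = 4 ≡ 0 (mod 2).
  s_3 = 0 + 1 + 1 + 0 + 1 + 1 + 1 + 0 = 5 ≡ 1 (mod 2).
  s_4 = 0 + 1 + 1 + 0 + 1 + 1 + 0 + 0 = 4 ≡ 0 (mod 2).
s = (1, 0, 1, 0)^T — this equals column 10 of H (binary 1010), so error is at position 10.
Correct: flip bit 10 of r = 001011001111010 to get c = 001011001011010.


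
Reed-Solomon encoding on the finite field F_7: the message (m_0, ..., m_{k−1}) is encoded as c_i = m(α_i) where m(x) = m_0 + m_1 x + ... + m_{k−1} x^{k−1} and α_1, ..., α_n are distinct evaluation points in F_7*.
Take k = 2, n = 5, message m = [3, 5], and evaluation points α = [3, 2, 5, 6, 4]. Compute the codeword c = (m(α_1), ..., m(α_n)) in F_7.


c = [4, 6, 0, 5, 2]

Message polynomial: m(x) = 3 + 5·x (mod 7).
For each evaluation point α_i, compute m(α_i) mod 7:
  α_1 = 3: Horner steps 5 → 4, so m(3) = 4.
  α_2 = 2: Horner steps 5 → 6, so m(2) = 6.
  α_3 = 5: Horner steps 5 → 0, so m(5) = 0.
  α_4 = 6: Horner steps 5 → 5, so m(6) = 5.
  α_5 = 4: Horner steps 5 → 2, so m(4) = 2.
Codeword c = [4, 6, 0, 5, 2] ∈ F_7^5.


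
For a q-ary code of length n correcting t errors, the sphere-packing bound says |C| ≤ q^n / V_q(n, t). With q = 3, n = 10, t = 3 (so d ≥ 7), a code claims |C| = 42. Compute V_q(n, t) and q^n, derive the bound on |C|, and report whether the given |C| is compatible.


V_q(n, t) = 1161, q^n = 59049, Hamming bound = 50, |C| = 42 ≤ bound (satisfied).

Step 1: Compute V_q(n, t) = Σ_{j=0}^3 C(n, j) (q−1)^j.
  j = 0: C(10,0)·(2)^0 = 1·1 = 1.
  j = 1: C(10,1)·(2)^1 = 10·2 = 20.
  j = 2: C(10,2)·(2)^2 = 45·4 = 180.
  j = 3: C(10,3)·(2)^3 = 120·8 = 960.
  V_q(n, t) = 1 + 20 + 180 + 960 = 1161.
Step 2: q^n = 3^10 = 59049.
Step 3: Hamming bound ⌊q^n / V_q(n,t)⌋ = ⌊59049/1161⌋ = 50.
Step 4: Compare |C| = 42 to 50: satisfied.
The claimed |C| lies below the Hamming bound.


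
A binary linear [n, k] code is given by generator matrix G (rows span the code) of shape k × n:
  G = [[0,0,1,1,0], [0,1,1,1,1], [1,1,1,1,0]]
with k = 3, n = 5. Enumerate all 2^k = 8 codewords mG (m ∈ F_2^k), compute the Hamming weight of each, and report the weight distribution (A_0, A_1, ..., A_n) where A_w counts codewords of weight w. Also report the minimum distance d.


Weight distribution: A_0 = 1, A_2 = 4, A_4 = 3. Minimum distance d = 2.

Enumerate all 2^3 = 8 messages m ∈ F_2^3.
For each, compute codeword c = mG in F_2^5, then tally its weight.
  m = 000 → c = 00000, weight = 0.
  m = 100 → c = 00110, weight = 2.
  m = 010 → c = 01111, weight = 4.
  m = 110 → c = 01001, weight = 2.
  m = 001 → c = 11110, weight = 4.
  m = 101 → c = 11000, weight = 2.
  m = 011 → c = 10001, weight = 2.
  m = 111 → c = 10111, weight = 4.
Tally weights:
  weight 0: 1 codewords.
  weight 2: 4 codewords.
  weight 4: 3 codewords.
Minimum distance d = smallest w > 0 with A_w > 0 = 2.
Sanity: Σ A_w = 8 = 2^3 = 8 ✓.


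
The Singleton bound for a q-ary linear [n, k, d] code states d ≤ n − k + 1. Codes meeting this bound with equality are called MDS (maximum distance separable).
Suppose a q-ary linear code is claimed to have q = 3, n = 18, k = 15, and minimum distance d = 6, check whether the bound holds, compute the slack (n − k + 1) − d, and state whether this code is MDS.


Singleton RHS = n − k + 1 = 4, slack = -2, bound violated (no such code; not MDS).

Singleton bound: d ≤ n − k + 1.
Here n = 18, k = 15, so n − k + 1 = 4.
Given d = 6, check d ≤ 4: NO.
Slack = (n − k + 1) − d = -2.
The slack is negative: d = 6 exceeds n − k + 1 = 4 by 2, so the Singleton bound is violated and no linear [18, 15, 6]_3 code can exist. In particular it is not MDS (MDS requires d = n − k + 1 exactly).
Description: the claimed parameters are [18, 15, 6]_3; such a code would be impossible (violates the Singleton bound).


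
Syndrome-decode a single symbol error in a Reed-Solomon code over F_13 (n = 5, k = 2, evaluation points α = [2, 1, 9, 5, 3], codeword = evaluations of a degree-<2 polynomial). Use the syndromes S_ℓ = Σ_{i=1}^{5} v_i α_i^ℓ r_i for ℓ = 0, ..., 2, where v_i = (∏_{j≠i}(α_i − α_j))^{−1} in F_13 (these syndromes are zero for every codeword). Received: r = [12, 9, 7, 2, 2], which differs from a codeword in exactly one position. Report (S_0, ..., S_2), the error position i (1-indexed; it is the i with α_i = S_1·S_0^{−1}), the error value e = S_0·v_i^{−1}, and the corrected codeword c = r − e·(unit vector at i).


S = (9, 6, 4), error at position 4, error magnitude e = 7, c = [12, 9, 7, 8, 2].

Step 1: column multipliers v_i = (∏_{j≠i}(α_i − α_j))^{−1} mod 13.
  i = 1 (α = 2): (2−1)(2−9)(2−5)(2−3) = 1·(−7)·(−3)·(−1) = −21 ≡ 5, so v_1 = 5^{−1} = 8 (mod 13).
  i = 2 (α = 1): (1−2)(1−9)(1−5)(1−3) = (−1)·(−8)·(−4)·(−2) = 64 ≡ 12, so v_2 = 12^{−1} = 12 (mod 13).
  i = 3 (α = 9): (9−2)(9−1)(9−5)(9−3) = 7·8·4·6 = 1344 ≡ 5, so v_3 = 5^{−1} = 8 (mod 13).
  i = 4 (α = 5): (5−2)(5−1)(5−9)(5−3) = 3·4·(−4)·2 = −96 ≡ 8, so v_4 = 8^{−1} = 5 (mod 13).
  i = 5 (α = 3): (3−2)(3−1)(3−9)(3−5) = 1·2·(−6)·(−2) = 24 ≡ 11, so v_5 = 11^{−1} = 6 (mod 13).
  v = [8, 12, 8, 5, 6].
Step 2: syndromes of r = [12, 9, 7, 2, 2] (all sums mod 13).
  S_0 = Σ v_i r_i = 8·12 + 12·9 + 8·7 + 5·2 + 6·2 = 282 ≡ 9.
  S_1 = Σ v_i α_i r_i = 8·2·12 + 12·1·9 + 8·9·7 + 5·5·2 + 6·3·2 = 890 ≡ 6.
  α_i^2 mod 13 = [4, 1, 3, 12, 9].
  S_2 = Σ v_i α_i^2 r_i = 8·4·12 + 12·1·9 + 8·3·7 + 5·12·2 + 6·9·2 = 888 ≡ 4.
  S = (9, 6, 4) ≠ 0, so r is not a codeword (an error is present).
Step 3: locate the error. For a single error e at position i, S_ℓ = v_i·e·α_i^ℓ, so α_err = S_1/S_0.
  S_0^{−1} = 9^{−1} = 3 (mod 13), so α_err = 6·3 = 18 ≡ 5 = α_4. Error position i = 4.
  Consistency check: S_2/S_1 = 4·11 = 44 ≡ 5 = α_err ✓ (single-error assumption holds).
Step 4: error magnitude e = S_0/v_4 = S_0·∏_{j≠4}(α_4 − α_j) = 9·8 = 72 ≡ 7 (mod 13).
Step 5: correct position 4: c_4 = r_4 − e = 2 − 7 ≡ 8 (mod 13). Hence c = [12, 9, 7, 8, 2].
  Check: interpolating c through the α_i gives m(x) = 6 + 3·x (degree < 2) with m(α_i) = c_i for every i, so c is indeed a codeword.


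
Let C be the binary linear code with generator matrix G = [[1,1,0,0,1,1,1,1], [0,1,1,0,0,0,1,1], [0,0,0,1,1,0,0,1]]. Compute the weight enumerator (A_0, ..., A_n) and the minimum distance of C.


Weight distribution: A_0 = 1, A_3 = 1, A_4 = 2, A_5 = 3, A_6 = 1. Minimum distance d = 3.

Enumerate all 2^3 = 8 messages m ∈ F_2^3.
For each, compute codeword c = mG in F_2^8, then tally its weight.
  m = 000 → c = 00000000, weight = 0.
  m = 100 → c = 11001111, weight = 6.
  m = 010 → c = 01100011, weight = 4.
  m = 110 → c = 10101100, weight = 4.
  m = 001 → c = 00011001, weight = 3.
  m = 101 → c = 11010110, weight = 5.
  m = 011 → c = 01111010, weight = 5.
  m = 111 → c = 10110101, weight = 5.
Tally weights:
  weight 0: 1 codewords.
  weight 3: 1 codewords.
  weight 4: 2 codewords.
  weight 5: 3 codewords.
  weight 6: 1 codewords.
Minimum distance d = smallest w > 0 with A_w > 0 = 3.
Sanity: Σ A_w = 8 = 2^3 = 8 ✓.


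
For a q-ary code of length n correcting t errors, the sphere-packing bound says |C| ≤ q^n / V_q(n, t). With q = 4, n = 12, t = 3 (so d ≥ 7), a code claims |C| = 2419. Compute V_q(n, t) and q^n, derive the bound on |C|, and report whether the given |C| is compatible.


V_q(n, t) = 6571, q^n = 16777216, Hamming bound = 2553, |C| = 2419 ≤ bound (satisfied).

Step 1: Compute V_q(n, t) = Σ_{j=0}^3 C(n, j) (q−1)^j.
  j = 0: C(12,0)·(3)^0 = 1·1 = 1.
  j = 1: C(12,1)·(3)^1 = 12·3 = 36.
  j = 2: C(12,2)·(3)^2 = 66·9 = 594.
  j = 3: C(12,3)·(3)^3 = 220·27 = 5940.
  V_q(n, t) = 1 + 36 + 594 + 5940 = 6571.
Step 2: q^n = 4^12 = 16777216.
Step 3: Hamming bound ⌊q^n / V_q(n,t)⌋ = ⌊16777216/6571⌋ = 2553.
Step 4: Compare |C| = 2419 to 2553: satisfied.
The claimed |C| lies below the Hamming bound.


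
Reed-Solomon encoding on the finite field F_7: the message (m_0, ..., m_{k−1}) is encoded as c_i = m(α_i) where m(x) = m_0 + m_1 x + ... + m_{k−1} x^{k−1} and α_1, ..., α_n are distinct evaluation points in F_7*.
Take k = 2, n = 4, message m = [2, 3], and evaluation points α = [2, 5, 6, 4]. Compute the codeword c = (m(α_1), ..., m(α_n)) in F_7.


c = [1, 3, 6, 0]

Message polynomial: m(x) = 2 + 3·x (mod 7).
For each evaluation point α_i, compute m(α_i) mod 7:
  α_1 = 2: Horner steps 3 → 1, so m(2) = 1.
  α_2 = 5: Horner steps 3 → 3, so m(5) = 3.
  α_3 = 6: Horner steps 3 → 6, so m(6) = 6.
  α_4 = 4: Horner steps 3 → 0, so m(4) = 0.
Codeword c = [1, 3, 6, 0] ∈ F_7^4.


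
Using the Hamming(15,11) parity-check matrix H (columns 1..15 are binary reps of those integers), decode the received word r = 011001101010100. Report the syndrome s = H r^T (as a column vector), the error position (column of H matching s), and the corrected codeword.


s = (1, 1, 1, 1)^T, error position = 15, corrected codeword c = 011001101010101

Compute s = H r^T mod 2 one row at a time:
  s_1 = 0 + 1 + 0 + 1 + 0 + 1 + 0 + 0 = 3 ≡ 1 (mod 2).
  s_2 = 0 + 0 + 1 + 1 + 0 + 1 + 0 + 0 = 3 ≡ 1 (mod 2).
  s_3 = 1 + 1 + 1 + 1 + 0 + 1 + 0 + 0 = 5 ≡ 1 (mod 2).
  s_4 = 0 + 1 + 0 + 1 + 1 + 1 + 1 + 0 = 5 ≡ 1 (mod 2).
s = (1, 1, 1, 1)^T — this equals column 15 of H (binary 1111), so error is at position 15.
Correct: flip bit 15 of r = 011001101010100 to get c = 011001101010101.


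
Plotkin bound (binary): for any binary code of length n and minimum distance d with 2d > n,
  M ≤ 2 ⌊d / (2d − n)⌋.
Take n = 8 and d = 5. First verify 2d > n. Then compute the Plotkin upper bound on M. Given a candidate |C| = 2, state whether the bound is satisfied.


Plotkin bound M ≤ 4; given |C| = 2 ≤ bound (satisfied).

Check applicability: 2d = 10, n = 8.
2d − n = 2 > 0, so Plotkin applies.
Compute d/(2d−n) = 5/2 ≈ 2.5000.
⌊d/(2d−n)⌋ = 2.
Plotkin bound: M ≤ 2·2 = 4.
Given |C| = 2, check: satisfied.
This |C| is below the Plotkin bound.


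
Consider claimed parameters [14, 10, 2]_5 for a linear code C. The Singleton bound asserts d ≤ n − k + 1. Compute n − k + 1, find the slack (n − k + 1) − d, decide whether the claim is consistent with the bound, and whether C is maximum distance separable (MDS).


Singleton RHS = n − k + 1 = 5, slack = 3, bound satisfied, not MDS.

Singleton bound: d ≤ n − k + 1.
Here n = 14, k = 10, so n − k + 1 = 5.
Given d = 2, check d ≤ 5: YES.
Slack = (n − k + 1) − d = 3.
The code is NOT MDS (slack = 3 > 0).
Description: the claimed parameters are [14, 10, 2]_5; such a code would be non-MDS.


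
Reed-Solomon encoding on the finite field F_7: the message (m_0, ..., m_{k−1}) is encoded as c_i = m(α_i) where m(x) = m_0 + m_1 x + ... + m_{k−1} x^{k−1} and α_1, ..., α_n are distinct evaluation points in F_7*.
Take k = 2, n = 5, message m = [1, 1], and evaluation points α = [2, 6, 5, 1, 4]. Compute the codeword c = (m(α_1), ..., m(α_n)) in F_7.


c = [3, 0, 6, 2, 5]

Message polynomial: m(x) = 1 + 1·x (mod 7).
For each evaluation point α_i, compute m(α_i) mod 7:
  α_1 = 2: Horner steps 1 → 3, so m(2) = 3.
  α_2 = 6: Horner steps 1 → 0, so m(6) = 0.
  α_3 = 5: Horner steps 1 → 6, so m(5) = 6.
  α_4 = 1: Horner steps 1 → 2, so m(1) = 2.
  α_5 = 4: Horner steps 1 → 5, so m(4) = 5.
Codeword c = [3, 0, 6, 2, 5] ∈ F_7^5.


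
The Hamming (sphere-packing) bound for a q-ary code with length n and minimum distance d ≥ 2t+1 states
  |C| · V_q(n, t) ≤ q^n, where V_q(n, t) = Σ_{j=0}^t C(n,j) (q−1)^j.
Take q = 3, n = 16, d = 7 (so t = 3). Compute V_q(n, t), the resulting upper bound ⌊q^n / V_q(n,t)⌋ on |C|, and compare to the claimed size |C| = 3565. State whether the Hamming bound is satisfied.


V_q(n, t) = 4993, q^n = 43046721, Hamming bound = 8621, |C| = 3565 ≤ bound (satisfied).

Step 1: Compute V_q(n, t) = Σ_{j=0}^3 C(n, j) (q−1)^j.
  j = 0: C(16,0)·(2)^0 = 1·1 = 1.
  j = 1: C(16,1)·(2)^1 = 16·2 = 32.
  j = 2: C(16,2)·(2)^2 = 120·4 = 480.
  j = 3: C(16,3)·(2)^3 = 560·8 = 4480.
  V_q(n, t) = 1 + 32 + 480 + 4480 = 4993.
Step 2: q^n = 3^16 = 43046721.
Step 3: Hamming bound ⌊q^n / V_q(n,t)⌋ = ⌊43046721/4993⌋ = 8621.
Step 4: Compare |C| = 3565 to 8621: satisfied.
The claimed |C| lies below the Hamming bound.


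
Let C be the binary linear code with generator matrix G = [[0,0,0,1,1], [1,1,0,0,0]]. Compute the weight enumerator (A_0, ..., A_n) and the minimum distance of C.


Weight distribution: A_0 = 1, A_2 = 2, A_4 = 1. Minimum distance d = 2.

Enumerate all 2^2 = 4 messages m ∈ F_2^2.
For each, compute codeword c = mG in F_2^5, then tally its weight.
  m = 00 → c = 00000, weight = 0.
  m = 10 → c = 00011, weight = 2.
  m = 01 → c = 11000, weight = 2.
  m = 11 → c = 11011, weight = 4.
Tally weights:
  weight 0: 1 codewords.
  weight 2: 2 codewords.
  weight 4: 1 codewords.
Minimum distance d = smallest w > 0 with A_w > 0 = 2.
Sanity: Σ A_w = 4 = 2^2 = 4 ✓.


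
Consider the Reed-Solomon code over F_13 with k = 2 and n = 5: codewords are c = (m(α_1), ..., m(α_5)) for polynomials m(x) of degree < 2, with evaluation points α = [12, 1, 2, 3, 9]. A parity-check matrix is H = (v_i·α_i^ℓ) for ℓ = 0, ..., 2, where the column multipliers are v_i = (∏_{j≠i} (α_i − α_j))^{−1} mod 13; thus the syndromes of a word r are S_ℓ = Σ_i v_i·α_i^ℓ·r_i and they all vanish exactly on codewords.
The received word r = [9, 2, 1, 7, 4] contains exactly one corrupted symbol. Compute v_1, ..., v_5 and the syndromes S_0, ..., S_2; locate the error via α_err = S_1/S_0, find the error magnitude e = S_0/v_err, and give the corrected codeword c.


S = (1, 1, 1), error at position 2, error magnitude e = 7, c = [9, 8, 1, 7, 4].

Step 1: column multipliers v_i = (∏_{j≠i}(α_i − α_j))^{−1} mod 13.
  i = 1 (α = 12): (12−1)(12−2)(12−3)(12−9) = 11·10·9·3 = 2970 ≡ 6, so v_1 = 6^{−1} = 11 (mod 13).
  i = 2 (α = 1): (1−12)(1−2)(1−3)(1−9) = (−11)·(−1)·(−2)·(−8) = 176 ≡ 7, so v_2 = 7^{−1} = 2 (mod 13).
  i = 3 (α = 2): (2−12)(2−1)(2−3)(2−9) = (−10)·1·(−1)·(−7) = −70 ≡ 8, so v_3 = 8^{−1} = 5 (mod 13).
  i = 4 (α = 3): (3−12)(3−1)(3−2)(3−9) = (−9)·2·1·(−6) = 108 ≡ 4, so v_4 = 4^{−1} = 10 (mod 13).
  i = 5 (α = 9): (9−12)(9−1)(9−2)(9−3) = (−3)·8·7·6 = −1008 ≡ 6, so v_5 = 6^{−1} = 11 (mod 13).
  v = [11, 2, 5, 10, 11].
Step 2: syndromes of r = [9, 2, 1, 7, 4] (all sums mod 13).
  S_0 = Σ v_i r_i = 11·9 + 2·2 + 5·1 + 10·7 + 11·4 = 222 ≡ 1.
  S_1 = Σ v_i α_i r_i = 11·12·9 + 2·1·2 + 5·2·1 + 10·3·7 + 11·9·4 = 1808 ≡ 1.
  α_i^2 mod 13 = [1, 1, 4, 9, 3].
  S_2 = Σ v_i α_i^2 r_i = 11·1·9 + 2·1·2 + 5·4·1 + 10·9·7 + 11·3·4 = 885 ≡ 1.
  S = (1, 1, 1) ≠ 0, so r is not a codeword (an error is present).
Step 3: locate the error. For a single error e at position i, S_ℓ = v_i·e·α_i^ℓ, so α_err = S_1/S_0.
  S_0^{−1} = 1^{−1} = 1 (mod 13), so α_err = 1·1 = 1 ≡ 1 = α_2. Error position i = 2.
  Consistency check: S_2/S_1 = 1·1 = 1 ≡ 1 = α_err ✓ (single-error assumption holds).
Step 4: error magnitude e = S_0/v_2 = S_0·∏_{j≠2}(α_2 − α_j) = 1·7 = 7 ≡ 7 (mod 13).
Step 5: correct position 2: c_2 = r_2 − e = 2 − 7 ≡ 8 (mod 13). Hence c = [9, 8, 1, 7, 4].
  Check: interpolating c through the α_i gives m(x) = 2 + 6·x (degree < 2) with m(α_i) = c_i for every i, so c is indeed a codeword.


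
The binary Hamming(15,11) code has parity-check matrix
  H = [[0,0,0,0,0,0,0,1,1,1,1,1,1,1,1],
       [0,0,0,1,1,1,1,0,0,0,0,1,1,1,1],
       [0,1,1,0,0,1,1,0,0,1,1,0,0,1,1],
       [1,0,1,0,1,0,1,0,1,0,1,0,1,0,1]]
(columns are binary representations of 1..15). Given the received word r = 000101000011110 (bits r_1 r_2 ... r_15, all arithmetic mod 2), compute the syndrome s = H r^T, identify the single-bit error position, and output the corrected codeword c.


s = (0, 1, 1, 0)^T, error position = 6, corrected codeword c = 000100000011110

Compute s = H r^T mod 2 one row at a time:
  s_1 = 0 + 0 + 0 + 1 + 1 + 1 + 1 + 0 = 4 ≡ 0 (mod 2).
  s_2 = 1 + 0 + 1 + 0 + 1 + 1 + 1 + 0 = 5 ≡ 1 (mod 2).
  s_3 = 0 + 0 + 1 + 0 + 0 + 1 + 1 + 0 = 3 ≡ 1 (mod 2).
  s_4 = 0 + 0 + 0 + 0 + 0 + 1 + 1 + 0 = 2 ≡ 0 (mod 2).
s = (0, 1, 1, 0)^T — this equals column 6 of H (binary 0110), so error is at position 6.
Correct: flip bit 6 of r = 000101000011110 to get c = 000100000011110.


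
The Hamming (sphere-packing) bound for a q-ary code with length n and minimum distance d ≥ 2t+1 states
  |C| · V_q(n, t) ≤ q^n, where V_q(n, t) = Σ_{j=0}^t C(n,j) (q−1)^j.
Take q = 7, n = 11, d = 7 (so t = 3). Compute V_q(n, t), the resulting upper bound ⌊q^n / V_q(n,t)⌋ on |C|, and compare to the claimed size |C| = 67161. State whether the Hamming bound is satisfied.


V_q(n, t) = 37687, q^n = 1977326743, Hamming bound = 52467, |C| = 67161 > bound (violated).

Step 1: Compute V_q(n, t) = Σ_{j=0}^3 C(n, j) (q−1)^j.
  j = 0: C(11,0)·(6)^0 = 1·1 = 1.
  j = 1: C(11,1)·(6)^1 = 11·6 = 66.
  j = 2: C(11,2)·(6)^2 = 55·36 = 1980.
  j = 3: C(11,3)·(6)^3 = 165·216 = 35640.
  V_q(n, t) = 1 + 66 + 1980 + 35640 = 37687.
Step 2: q^n = 7^11 = 1977326743.
Step 3: Hamming bound ⌊q^n / V_q(n,t)⌋ = ⌊1977326743/37687⌋ = 52467.
Step 4: Compare |C| = 67161 to 52467: violated.
The claimed |C| lies above the Hamming bound, so no 7-ary code of length 11 with d ≥ 7 can have 67161 codewords.


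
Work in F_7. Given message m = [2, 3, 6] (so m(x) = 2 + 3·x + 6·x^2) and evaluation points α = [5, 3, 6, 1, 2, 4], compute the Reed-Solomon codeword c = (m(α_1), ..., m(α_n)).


c = [6, 2, 5, 4, 4, 5]

Message polynomial: m(x) = 2 + 3·x + 6·x^2 (mod 7).
For each evaluation point α_i, compute m(α_i) mod 7:
  α_1 = 5: Horner steps 6 → 5 → 6, so m(5) = 6.
  α_2 = 3: Horner steps 6 → 0 → 2, so m(3) = 2.
  α_3 = 6: Horner steps 6 → 4 → 5, so m(6) = 5.
  α_4 = 1: Horner steps 6 → 2 → 4, so m(1) = 4.
  α_5 = 2: Horner steps 6 → 1 → 4, so m(2) = 4.
  α_6 = 4: Horner steps 6 → 6 → 5, so m(4) = 5.
Codeword c = [6, 2, 5, 4, 4, 5] ∈ F_7^6.


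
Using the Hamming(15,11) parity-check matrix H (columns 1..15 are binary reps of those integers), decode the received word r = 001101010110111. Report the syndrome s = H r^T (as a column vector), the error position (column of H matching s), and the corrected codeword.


s = (0, 1, 0, 0)^T, error position = 4, corrected codeword c = 001001010110111

Compute s = H r^T mod 2 one row at a time:
  s_1 = 1 + 0 + 1 + 1 + 0 + 1 + 1 + 1 = 6 ≡ 0 (mod 2).
  s_2 = 1 + 0 + 1 + 0 + 0 + 1 + 1 + 1 = 5 ≡ 1 (mod 2).
  s_3 = 0 + 1 + 1 + 0 + 1 + 1 + 1 + 1 = 6 ≡ 0 (mod 2).
  s_4 = 0 + 1 + 0 + 0 + 0 + 1 + 1 + 1 = 4 ≡ 0 (mod 2).
s = (0, 1, 0, 0)^T — this equals column 4 of H (binary 0100), so error is at position 4.
Correct: flip bit 4 of r = 001101010110111 to get c = 001001010110111.


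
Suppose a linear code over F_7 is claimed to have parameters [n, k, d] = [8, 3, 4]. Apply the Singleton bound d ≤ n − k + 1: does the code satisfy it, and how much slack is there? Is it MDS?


Singleton RHS = n − k + 1 = 6, slack = 2, bound satisfied, not MDS.

Singleton bound: d ≤ n − k + 1.
Here n = 8, k = 3, so n − k + 1 = 6.
Given d = 4, check d ≤ 6: YES.
Slack = (n − k + 1) − d = 2.
The code is NOT MDS (slack = 2 > 0).
Description: the claimed parameters are [8, 3, 4]_7; such a code would be non-MDS.


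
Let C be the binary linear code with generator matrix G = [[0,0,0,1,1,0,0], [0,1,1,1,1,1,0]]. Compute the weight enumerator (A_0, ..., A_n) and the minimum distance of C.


Weight distribution: A_0 = 1, A_2 = 1, A_3 = 1, A_5 = 1. Minimum distance d = 2.

Enumerate all 2^2 = 4 messages m ∈ F_2^2.
For each, compute codeword c = mG in F_2^7, then tally its weight.
  m = 00 → c = 0000000, weight = 0.
  m = 10 → c = 0001100, weight = 2.
  m = 01 → c = 0111110, weight = 5.
  m = 11 → c = 0110010, weight = 3.
Tally weights:
  weight 0: 1 codewords.
  weight 2: 1 codewords.
  weight 3: 1 codewords.
  weight 5: 1 codewords.
Minimum distance d = smallest w > 0 with A_w > 0 = 2.
Sanity: Σ A_w = 4 = 2^2 = 4 ✓.


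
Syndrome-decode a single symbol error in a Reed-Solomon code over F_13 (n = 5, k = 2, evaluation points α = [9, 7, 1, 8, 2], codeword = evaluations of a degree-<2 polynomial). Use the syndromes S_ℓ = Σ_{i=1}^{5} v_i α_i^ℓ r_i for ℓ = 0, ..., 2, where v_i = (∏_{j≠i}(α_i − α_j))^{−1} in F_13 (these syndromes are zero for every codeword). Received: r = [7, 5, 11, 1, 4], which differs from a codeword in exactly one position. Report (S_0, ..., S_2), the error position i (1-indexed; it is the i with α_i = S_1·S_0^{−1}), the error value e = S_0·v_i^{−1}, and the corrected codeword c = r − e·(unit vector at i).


S = (11, 12, 6), error at position 2, error magnitude e = 10, c = [7, 8, 11, 1, 4].

Step 1: column multipliers v_i = (∏_{j≠i}(α_i − α_j))^{−1} mod 13.
  i = 1 (α = 9): (9−7)(9−1)(9−8)(9−2) = 2·8·1·7 = 112 ≡ 8, so v_1 = 8^{−1} = 5 (mod 13).
  i = 2 (α = 7): (7−9)(7−1)(7−8)(7−2) = (−2)·6·(−1)·5 = 60 ≡ 8, so v_2 = 8^{−1} = 5 (mod 13).
  i = 3 (α = 1): (1−9)(1−7)(1−8)(1−2) = (−8)·(−6)·(−7)·(−1) = 336 ≡ 11, so v_3 = 11^{−1} = 6 (mod 13).
  i = 4 (α = 8): (8−9)(8−7)(8−1)(8−2) = (−1)·1·7·6 = −42 ≡ 10, so v_4 = 10^{−1} = 4 (mod 13).
  i = 5 (α = 2): (2−9)(2−7)(2−1)(2−8) = (−7)·(−5)·1·(−6) = −210 ≡ 11, so v_5 = 11^{−1} = 6 (mod 13).
  v = [5, 5, 6, 4, 6].
Step 2: syndromes of r = [7, 5, 11, 1, 4] (all sums mod 13).
  S_0 = Σ v_i r_i = 5·7 + 5·5 + 6·11 + 4·1 + 6·4 = 154 ≡ 11.
  S_1 = Σ v_i α_i r_i = 5·9·7 + 5·7·5 + 6·1·11 + 4·8·1 + 6·2·4 = 636 ≡ 12.
  α_i^2 mod 13 = [3, 10, 1, 12, 4].
  S_2 = Σ v_i α_i^2 r_i = 5·3·7 + 5·10·5 + 6·1·11 + 4·12·1 + 6·4·4 = 565 ≡ 6.
  S = (11, 12, 6) ≠ 0, so r is not a codeword (an error is present).
Step 3: locate the error. For a single error e at position i, S_ℓ = v_i·e·α_i^ℓ, so α_err = S_1/S_0.
  S_0^{−1} = 11^{−1} = 6 (mod 13), so α_err = 12·6 = 72 ≡ 7 = α_2. Error position i = 2.
  Consistency check: S_2/S_1 = 6·12 = 72 ≡ 7 = α_err ✓ (single-error assumption holds).
Step 4: error magnitude e = S_0/v_2 = S_0·∏_{j≠2}(α_2 − α_j) = 11·8 = 88 ≡ 10 (mod 13).
Step 5: correct position 2: c_2 = r_2 − e = 5 − 10 ≡ 8 (mod 13). Hence c = [7, 8, 11, 1, 4].
  Check: interpolating c through the α_i gives m(x) = 5 + 6·x (degree < 2) with m(α_i) = c_i for every i, so c is indeed a codeword.


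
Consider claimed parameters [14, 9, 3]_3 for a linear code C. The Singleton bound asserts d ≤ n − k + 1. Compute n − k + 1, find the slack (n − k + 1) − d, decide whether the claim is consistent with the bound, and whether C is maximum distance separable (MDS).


Singleton RHS = n − k + 1 = 6, slack = 3, bound satisfied, not MDS.

Singleton bound: d ≤ n − k + 1.
Here n = 14, k = 9, so n − k + 1 = 6.
Given d = 3, check d ≤ 6: YES.
Slack = (n − k + 1) − d = 3.
The code is NOT MDS (slack = 3 > 0).
Description: the claimed parameters are [14, 9, 3]_3; such a code would be non-MDS.


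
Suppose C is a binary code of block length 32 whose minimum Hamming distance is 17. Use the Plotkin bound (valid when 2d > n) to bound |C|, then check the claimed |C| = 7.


Plotkin bound M ≤ 16; given |C| = 7 ≤ bound (satisfied).

Check applicability: 2d = 34, n = 32.
2d − n = 2 > 0, so Plotkin applies.
Compute d/(2d−n) = 17/2 ≈ 8.5000.
⌊d/(2d−n)⌋ = 8.
Plotkin bound: M ≤ 2·8 = 16.
Given |C| = 7, check: satisfied.
This |C| is below the Plotkin bound.


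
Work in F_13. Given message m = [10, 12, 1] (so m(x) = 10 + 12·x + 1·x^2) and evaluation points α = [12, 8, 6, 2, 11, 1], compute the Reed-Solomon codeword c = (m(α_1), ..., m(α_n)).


c = [12, 1, 1, 12, 3, 10]

Message polynomial: m(x) = 10 + 12·x + 1·x^2 (mod 13).
For each evaluation point α_i, compute m(α_i) mod 13:
  α_1 = 12: Horner steps 1 → 11 → 12, so m(12) = 12.
  α_2 = 8: Horner steps 1 → 7 → 1, so m(8) = 1.
  α_3 = 6: Horner steps 1 → 5 → 1, so m(6) = 1.
  α_4 = 2: Horner steps 1 → 1 → 12, so m(2) = 12.
  α_5 = 11: Horner steps 1 → 10 → 3, so m(11) = 3.
  α_6 = 1: Horner steps 1 → 0 → 10, so m(1) = 10.
Codeword c = [12, 1, 1, 12, 3, 10] ∈ F_13^6.


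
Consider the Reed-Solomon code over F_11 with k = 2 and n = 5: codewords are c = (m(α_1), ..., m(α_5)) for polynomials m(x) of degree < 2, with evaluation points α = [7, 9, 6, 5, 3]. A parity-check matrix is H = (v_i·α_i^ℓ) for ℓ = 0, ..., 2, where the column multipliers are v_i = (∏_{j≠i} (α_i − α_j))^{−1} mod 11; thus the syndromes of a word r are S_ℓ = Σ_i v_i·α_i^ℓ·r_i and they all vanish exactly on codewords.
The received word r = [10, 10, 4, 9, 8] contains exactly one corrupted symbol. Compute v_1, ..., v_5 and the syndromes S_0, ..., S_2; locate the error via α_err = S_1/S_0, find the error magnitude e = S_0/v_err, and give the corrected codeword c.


S = (10, 2, 7), error at position 2, error magnitude e = 10, c = [10, 0, 4, 9, 8].

Step 1: column multipliers v_i = (∏_{j≠i}(α_i − α_j))^{−1} mod 11.
  i = 1 (α = 7): (7−9)(7−6)(7−5)(7−3) = (−2)·1·2·4 = −16 ≡ 6, so v_1 = 6^{−1} = 2 (mod 11).
  i = 2 (α = 9): (9−7)(9−6)(9−5)(9−3) = 2·3·4·6 = 144 ≡ 1, so v_2 = 1^{−1} = 1 (mod 11).
  i = 3 (α = 6): (6−7)(6−9)(6−5)(6−3) = (−1)·(−3)·1·3 = 9 ≡ 9, so v_3 = 9^{−1} = 5 (mod 11).
  i = 4 (α = 5): (5−7)(5−9)(5−6)(5−3) = (−2)·(−4)·(−1)·2 = −16 ≡ 6, so v_4 = 6^{−1} = 2 (mod 11).
  i = 5 (α = 3): (3−7)(3−9)(3−6)(3−5) = (−4)·(−6)·(−3)·(−2) = 144 ≡ 1, so v_5 = 1^{−1} = 1 (mod 11).
  v = [2, 1, 5, 2, 1].
Step 2: syndromes of r = [10, 10, 4, 9, 8] (all sums mod 11).
  S_0 = Σ v_i r_i = 2·10 + 1·10 + 5·4 + 2·9 + 1·8 = 76 ≡ 10.
  S_1 = Σ v_i α_i r_i = 2·7·10 + 1·9·10 + 5·6·4 + 2·5·9 + 1·3·8 = 464 ≡ 2.
  α_i^2 mod 11 = [5, 4, 3, 3, 9].
  S_2 = Σ v_i α_i^2 r_i = 2·5·10 + 1·4·10 + 5·3·4 + 2·3·9 + 1·9·8 = 326 ≡ 7.
  S = (10, 2, 7) ≠ 0, so r is not a codeword (an error is present).
Step 3: locate the error. For a single error e at position i, S_ℓ = v_i·e·α_i^ℓ, so α_err = S_1/S_0.
  S_0^{−1} = 10^{−1} = 10 (mod 11), so α_err = 2·10 = 20 ≡ 9 = α_2. Error position i = 2.
  Consistency check: S_2/S_1 = 7·6 = 42 ≡ 9 = α_err ✓ (single-error assumption holds).
Step 4: error magnitude e = S_0/v_2 = S_0·∏_{j≠2}(α_2 − α_j) = 10·1 = 10 ≡ 10 (mod 11).
Step 5: correct position 2: c_2 = r_2 − e = 10 − 10 ≡ 0 (mod 11). Hence c = [10, 0, 4, 9, 8].
  Check: interpolating c through the α_i gives m(x) = 1 + 6·x (degree < 2) with m(α_i) = c_i for every i, so c is indeed a codeword.


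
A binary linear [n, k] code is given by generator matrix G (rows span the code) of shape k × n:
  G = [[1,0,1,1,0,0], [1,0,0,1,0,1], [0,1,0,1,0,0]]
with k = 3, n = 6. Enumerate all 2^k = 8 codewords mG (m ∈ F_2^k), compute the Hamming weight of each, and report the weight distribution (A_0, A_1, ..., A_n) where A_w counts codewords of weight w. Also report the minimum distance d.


Weight distribution: A_0 = 1, A_2 = 2, A_3 = 4, A_4 = 1. Minimum distance d = 2.

Enumerate all 2^3 = 8 messages m ∈ F_2^3.
For each, compute codeword c = mG in F_2^6, then tally its weight.
  m = 000 → c = 000000, weight = 0.
  m = 100 → c = 101100, weight = 3.
  m = 010 → c = 100101, weight = 3.
  m = 110 → c = 001001, weight = 2.
  m = 001 → c = 010100, weight = 2.
  m = 101 → c = 111000, weight = 3.
  m = 011 → c = 110001, weight = 3.
  m = 111 → c = 011101, weight = 4.
Tally weights:
  weight 0: 1 codewords.
  weight 2: 2 codewords.
  weight 3: 4 codewords.
  weight 4: 1 codewords.
Minimum distance d = smallest w > 0 with A_w > 0 = 2.
Sanity: Σ A_w = 8 = 2^3 = 8 ✓.


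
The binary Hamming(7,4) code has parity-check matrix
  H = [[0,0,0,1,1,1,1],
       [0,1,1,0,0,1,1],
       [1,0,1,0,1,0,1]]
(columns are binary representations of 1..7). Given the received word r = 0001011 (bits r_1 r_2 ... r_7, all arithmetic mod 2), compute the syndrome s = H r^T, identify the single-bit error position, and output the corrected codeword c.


s = (1, 0, 1)^T, error position = 5, corrected codeword c = 0001111

Compute s = H r^T mod 2 one row at a time:
  s_1 = 1 + 0 + 1 + 1 = 3 ≡ 1 (mod 2).
  s_2 = 0 + 0 + 1 + 1 = 2 ≡ 0 (mod 2).
  s_3 = 0 + 0 + 0 + 1 = 1 ≡ 1 (mod 2).
s = (1, 0, 1)^T — this equals column 5 of H (binary 101), so error is at position 5.
Correct: flip bit 5 of r = 0001011 to get c = 0001111.
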